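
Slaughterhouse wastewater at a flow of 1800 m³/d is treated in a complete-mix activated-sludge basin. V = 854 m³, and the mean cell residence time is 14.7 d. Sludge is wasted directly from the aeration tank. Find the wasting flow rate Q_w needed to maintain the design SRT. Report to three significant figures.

Q_w ≈ 58.1 m³/d

With mixed-liquor wasting, θ_c = V/Q_w, so Q_w = V/θ_c = 854.0/14.7 = 58.10 m³/d.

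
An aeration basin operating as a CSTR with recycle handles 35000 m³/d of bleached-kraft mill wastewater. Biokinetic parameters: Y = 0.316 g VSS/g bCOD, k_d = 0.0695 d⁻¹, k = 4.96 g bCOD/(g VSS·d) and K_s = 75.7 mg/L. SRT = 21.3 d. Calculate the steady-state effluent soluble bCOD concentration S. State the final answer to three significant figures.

S ≈ 6.08 mg/L

From the Monod/SRT balance for a CMAS, S = K_s·(1+k_d θ_c)/[θ_c·(Y k − k_d) − 1] = 75.7 × (1 + 0.0695 × 21.3) / [21.3 × (0.316 × 4.96 − 0.0695) − 1] = 187.8 / 30.90 = 6.076 mg/L.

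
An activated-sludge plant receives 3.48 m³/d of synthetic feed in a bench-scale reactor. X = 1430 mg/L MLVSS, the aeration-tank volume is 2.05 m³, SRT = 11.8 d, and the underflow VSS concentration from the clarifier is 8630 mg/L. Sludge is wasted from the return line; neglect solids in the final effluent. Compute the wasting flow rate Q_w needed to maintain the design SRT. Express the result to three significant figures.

θ_c = V·X/(Q_w·X_r) when wasting from the recycle, so Q_w = V·X/(θ_c·X_r) = 2.050 × 1430 / (11.8 × 8630) = 0.02879 m³/d.

Q_w ≈ 0.0288 m³/d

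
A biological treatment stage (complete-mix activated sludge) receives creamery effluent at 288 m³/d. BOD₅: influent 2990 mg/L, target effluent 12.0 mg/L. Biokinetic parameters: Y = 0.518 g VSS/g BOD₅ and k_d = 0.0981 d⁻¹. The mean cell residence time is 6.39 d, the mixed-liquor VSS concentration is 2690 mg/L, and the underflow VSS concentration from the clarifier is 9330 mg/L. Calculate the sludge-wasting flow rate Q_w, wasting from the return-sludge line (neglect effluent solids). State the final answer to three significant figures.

Q_w ≈ 29.3 m³/d

Rearranging the biomass balance for a CMAS with decay, V = Y·Q·ΔS·θ_c / [X·(1+k_d θ_c)] = 0.518 × 288 × (2990 − 12.0) × 6.39 / [2690 × (1 + 0.0981 × 6.39)] = 2.84×10^6 / 4376 = 648.7 m³.
Q_w = (V·X)/(θ_c X_r) = 648.7 × 2690 / (6.39 × 9330) = 29.27 m³/d.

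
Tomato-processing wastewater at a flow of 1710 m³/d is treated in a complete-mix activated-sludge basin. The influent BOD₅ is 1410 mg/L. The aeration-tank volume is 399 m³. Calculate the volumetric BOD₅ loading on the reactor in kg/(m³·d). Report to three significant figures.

L_v ≈ 6.04 kg BOD₅/(m³·d)

Applied BOD₅ load per unit volume = Q·S₀/V = (1710 × 1410/1000)/399.0 = 6.043 kg BOD₅·m⁻³·d⁻¹.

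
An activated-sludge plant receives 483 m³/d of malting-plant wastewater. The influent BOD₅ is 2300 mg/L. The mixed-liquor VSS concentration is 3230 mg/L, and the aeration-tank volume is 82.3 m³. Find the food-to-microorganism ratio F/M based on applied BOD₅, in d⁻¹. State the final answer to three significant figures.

F/M ≈ 4.18 d⁻¹

Food-to-microorganism ratio F/M = Q S₀ / (V X) = 483 × 2300 / (82.30 × 3230) = 4.179 d⁻¹.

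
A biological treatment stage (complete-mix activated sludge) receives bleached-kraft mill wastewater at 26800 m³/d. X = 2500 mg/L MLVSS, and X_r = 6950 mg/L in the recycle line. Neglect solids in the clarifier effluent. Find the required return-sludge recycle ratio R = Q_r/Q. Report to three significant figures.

Mass balance around the secondary clarifier (neglecting effluent solids): R = X / (X_r − X) = 2500 / (6950 − 2500) = 0.5618.

R ≈ 0.562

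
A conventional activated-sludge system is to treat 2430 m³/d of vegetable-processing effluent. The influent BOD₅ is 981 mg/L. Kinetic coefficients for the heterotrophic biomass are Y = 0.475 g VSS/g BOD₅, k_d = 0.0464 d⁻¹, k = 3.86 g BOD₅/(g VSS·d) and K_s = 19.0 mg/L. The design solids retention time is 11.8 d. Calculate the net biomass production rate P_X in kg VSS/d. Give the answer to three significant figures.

P_X ≈ 731 kg VSS/d

From the Monod/SRT balance for a CMAS, S = K_s·(1+k_d θ_c)/[θ_c·(Y k − k_d) − 1] = 19.0 × (1 + 0.0464 × 11.8) / [11.8 × (0.475 × 3.86 − 0.0464) − 1] = 29.40 / 20.09 = 1.464 mg/L.
Correct the yield for decay: Y_obs = Y/(1 + k_d θ_c) = 0.475 / (1 + 0.0464 × 11.8) = 0.475 / 1.548 = 0.3069.
Q·(S₀ − S) = 2430 × (981 − 1.46) × 10⁻³ = 2380 kg/d removed.
So the net sludge growth is P_X = 0.3069 × 2380 = 730.6 kg VSS/d.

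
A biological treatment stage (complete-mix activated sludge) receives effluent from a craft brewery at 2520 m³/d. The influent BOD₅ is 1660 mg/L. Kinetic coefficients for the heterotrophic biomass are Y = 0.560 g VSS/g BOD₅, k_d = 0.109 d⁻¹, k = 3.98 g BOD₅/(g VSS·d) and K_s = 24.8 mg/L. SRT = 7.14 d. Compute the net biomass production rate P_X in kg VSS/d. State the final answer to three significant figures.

Effluent substrate depends only on kinetics and SRT: S = K_s(1 + k_d θ_c) / [θ_c(Yk − k_d) − 1] = 24.8 × (1 + 0.109 × 7.14) / [7.14 × (0.560 × 3.98 − 0.109) − 1] = 44.10 / 14.14 = 3.120 mg/L.
Observed yield with endogenous decay: Y_obs = Y / (1 + k_d·θ_c) = 0.560 / (1 + 0.109 × 7.14) = 0.560 / 1.778 = 0.3149 g VSS/g BOD₅.
ΔS = 1660 − 3.12 = 1657 mg/L, so the substrate removal rate is 2520 × 1657/1000 = 4175 kg BOD₅/d.
Biomass produced: P_X = Y_obs·Q·ΔS = 0.3149 × 4175 ≈ 1315 kg VSS/d.

P_X ≈ 1310 kg VSS/d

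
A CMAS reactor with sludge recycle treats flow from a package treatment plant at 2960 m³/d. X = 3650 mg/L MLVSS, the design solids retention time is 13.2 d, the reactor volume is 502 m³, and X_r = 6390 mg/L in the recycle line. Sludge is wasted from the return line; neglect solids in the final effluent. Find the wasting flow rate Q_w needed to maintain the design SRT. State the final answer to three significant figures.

Q_w ≈ 21.7 m³/d

Q_w = (V·X)/(θ_c X_r) = 502.0 × 3650 / (13.2 × 6390) = 21.72 m³/d.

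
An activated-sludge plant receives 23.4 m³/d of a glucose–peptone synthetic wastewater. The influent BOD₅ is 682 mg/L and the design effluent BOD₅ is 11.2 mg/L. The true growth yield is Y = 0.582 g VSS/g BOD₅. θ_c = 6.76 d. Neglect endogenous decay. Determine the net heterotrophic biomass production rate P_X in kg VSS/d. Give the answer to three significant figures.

P_X ≈ 9.14 kg VSS/d

With endogenous decay neglected, the observed yield equals the true yield: Y_obs = Y = 0.582 g VSS/g BOD₅.
Substrate removed = Q·(S₀ − S) = 23.4 m³/d × (682 − 11.2) g/m³ = 1.57×10^4 g/d = 15.70 kg/d.
Net biomass production P_X = Y_obs × Q·(S₀ − S) = 0.5820 × 15.70 = 9.135 kg VSS/d.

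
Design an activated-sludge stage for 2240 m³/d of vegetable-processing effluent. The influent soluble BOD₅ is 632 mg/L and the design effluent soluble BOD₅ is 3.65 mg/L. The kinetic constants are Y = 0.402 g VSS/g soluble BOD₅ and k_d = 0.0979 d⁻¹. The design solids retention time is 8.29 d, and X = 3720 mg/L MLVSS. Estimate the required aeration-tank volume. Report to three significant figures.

Steady-state biomass mass balance: V·X·(1 + k_d·θ_c) = Y·Q·(S₀ − S)·θ_c, so V = 0.402 × 2240 × (632 − 3.65) × 8.29 / [3720 × (1 + 0.0979 × 8.29)] = 4.69×10^6 / 6739 = 696.0 m³.

V ≈ 696 m³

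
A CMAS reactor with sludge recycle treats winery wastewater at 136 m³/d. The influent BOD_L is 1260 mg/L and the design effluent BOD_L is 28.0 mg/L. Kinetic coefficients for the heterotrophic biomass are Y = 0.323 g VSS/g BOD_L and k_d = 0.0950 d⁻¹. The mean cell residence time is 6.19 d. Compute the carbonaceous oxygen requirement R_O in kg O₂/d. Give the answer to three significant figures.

The observed yield is Y_obs = Y/(1 + k_d·θ_c) = 0.323 / (1 + 0.0950 × 6.19) = 0.323 / 1.588 = 0.2034 g VSS per g BOD_L removed.
Q·(S₀ − S) = 136 × (1260 − 28.0) × 10⁻³ = 167.6 kg/d removed.
P_X = Y_obs·Q·(S₀ − S) = 0.2034 × 167.6 = 34.08 kg VSS/d.
R_O = Q·ΔS − 1.42 P_X = 167.6 − 48.39 = 119.2 kg O₂/d.

R_O ≈ 119 kg O₂/d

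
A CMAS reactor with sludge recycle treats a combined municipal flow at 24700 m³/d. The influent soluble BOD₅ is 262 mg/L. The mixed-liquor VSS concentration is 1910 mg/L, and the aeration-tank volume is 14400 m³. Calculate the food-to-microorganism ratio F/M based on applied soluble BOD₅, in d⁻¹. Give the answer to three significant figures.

F/M ≈ 0.235 d⁻¹

F/M = Q·S₀ / (V·X) = 24700 × 262 / (14400 × 1910) = 0.2353 g soluble BOD₅·(g VSS·d)⁻¹.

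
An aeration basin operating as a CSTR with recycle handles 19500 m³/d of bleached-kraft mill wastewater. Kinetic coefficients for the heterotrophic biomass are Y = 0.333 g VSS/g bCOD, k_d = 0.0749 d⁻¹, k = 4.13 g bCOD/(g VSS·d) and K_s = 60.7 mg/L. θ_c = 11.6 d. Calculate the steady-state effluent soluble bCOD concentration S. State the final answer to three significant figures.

From the Monod/SRT balance for a CMAS, S = K_s·(1+k_d θ_c)/[θ_c·(Y k − k_d) − 1] = 60.7 × (1 + 0.0749 × 11.6) / [11.6 × (0.333 × 4.13 − 0.0749) − 1] = 113.4 / 14.08 = 8.054 mg/L.

S ≈ 8.05 mg/L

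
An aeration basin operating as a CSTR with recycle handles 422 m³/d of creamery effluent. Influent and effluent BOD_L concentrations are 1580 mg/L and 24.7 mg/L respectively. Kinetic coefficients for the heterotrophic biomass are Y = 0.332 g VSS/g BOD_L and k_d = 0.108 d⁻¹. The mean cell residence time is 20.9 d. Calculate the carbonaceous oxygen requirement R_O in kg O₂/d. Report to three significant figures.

Correct the yield for decay: Y_obs = Y/(1 + k_d θ_c) = 0.332 / (1 + 0.108 × 20.9) = 0.332 / 3.257 = 0.1019.
Q·(S₀ − S) = 422 × (1580 − 24.7) × 10⁻³ = 656.3 kg/d removed.
P_X = Y_obs·Q·(S₀ − S) = 0.1019 × 656.3 = 66.90 kg VSS/d.
Carbonaceous O₂ demand = substrate oxidised − cell-mass equivalent = 656.3 − 1.42 × 66.90 = 561.3 kg O₂/d.

R_O ≈ 561 kg O₂/d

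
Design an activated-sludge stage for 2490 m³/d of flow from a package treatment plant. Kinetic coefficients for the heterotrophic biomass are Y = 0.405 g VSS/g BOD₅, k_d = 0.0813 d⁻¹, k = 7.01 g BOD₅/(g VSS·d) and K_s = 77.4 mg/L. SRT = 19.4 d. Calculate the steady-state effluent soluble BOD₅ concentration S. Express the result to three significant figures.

S ≈ 3.80 mg/L

Effluent substrate depends only on kinetics and SRT: S = K_s(1 + k_d θ_c) / [θ_c(Yk − k_d) − 1] = 77.4 × (1 + 0.0813 × 19.4) / [19.4 × (0.405 × 7.01 − 0.0813) − 1] = 199.5 / 52.50 = 3.800 mg/L.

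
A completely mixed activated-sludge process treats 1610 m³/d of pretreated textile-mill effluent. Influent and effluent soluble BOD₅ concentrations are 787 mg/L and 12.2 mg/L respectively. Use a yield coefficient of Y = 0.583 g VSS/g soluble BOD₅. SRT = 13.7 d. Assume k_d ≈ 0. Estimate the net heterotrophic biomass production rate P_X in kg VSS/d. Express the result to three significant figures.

P_X ≈ 727 kg VSS/d

No decay correction is needed, so Y_obs = Y = 0.583.
Mass of soluble BOD₅ removed per day: Q(S₀ − S) = 1610 × 774.8 g/m³ = 1247 kg/d.
So the net sludge growth is P_X = 0.5830 × 1247 = 727.3 kg VSS/d.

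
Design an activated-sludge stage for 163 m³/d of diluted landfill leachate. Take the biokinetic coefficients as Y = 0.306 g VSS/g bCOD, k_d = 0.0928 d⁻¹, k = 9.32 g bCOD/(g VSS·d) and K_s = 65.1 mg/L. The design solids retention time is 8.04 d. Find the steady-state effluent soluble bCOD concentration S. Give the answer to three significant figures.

From the Monod/SRT balance for a CMAS, S = K_s·(1+k_d θ_c)/[θ_c·(Y k − k_d) − 1] = 65.1 × (1 + 0.0928 × 8.04) / [8.04 × (0.306 × 9.32 − 0.0928) − 1] = 113.7 / 21.18 = 5.366 mg/L.

S ≈ 5.37 mg/L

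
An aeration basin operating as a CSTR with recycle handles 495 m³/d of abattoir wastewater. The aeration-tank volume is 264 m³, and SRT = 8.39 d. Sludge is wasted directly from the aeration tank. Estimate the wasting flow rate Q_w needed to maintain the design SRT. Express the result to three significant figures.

Q_w ≈ 31.5 m³/d

For wasting at MLVSS concentration, Q_w = V/θ_c = 264.0/8.39 = 31.47 m³/d.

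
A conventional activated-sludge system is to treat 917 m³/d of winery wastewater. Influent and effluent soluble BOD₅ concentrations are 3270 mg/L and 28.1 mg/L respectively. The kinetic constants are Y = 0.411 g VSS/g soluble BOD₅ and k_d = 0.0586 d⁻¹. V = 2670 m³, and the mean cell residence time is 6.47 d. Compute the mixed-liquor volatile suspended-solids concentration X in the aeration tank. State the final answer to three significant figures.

X ≈ 2150 mg/L

Solving the biomass balance for X: X = Y Q (S₀−S) θ_c / [V (1+k_d θ_c)] = 0.411 × 917 × (3270 − 28.1) × 6.47 / [2670 × (1 + 0.0586 × 6.47)] = 2147 mg/L.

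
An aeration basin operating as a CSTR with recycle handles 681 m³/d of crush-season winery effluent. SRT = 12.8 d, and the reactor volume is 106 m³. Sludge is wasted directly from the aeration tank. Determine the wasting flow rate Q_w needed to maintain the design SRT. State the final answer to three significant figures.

For wasting at MLVSS concentration, Q_w = V/θ_c = 106.0/12.8 = 8.281 m³/d.

Q_w ≈ 8.28 m³/d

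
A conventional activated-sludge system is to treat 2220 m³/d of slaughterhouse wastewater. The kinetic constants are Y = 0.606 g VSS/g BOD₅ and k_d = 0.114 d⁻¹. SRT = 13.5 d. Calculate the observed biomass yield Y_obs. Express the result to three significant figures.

Y_obs ≈ 0.239 g VSS/g BOD₅

The observed yield is Y_obs = Y/(1 + k_d·θ_c) = 0.606 / (1 + 0.114 × 13.5) = 0.606 / 2.539 = 0.2387 g VSS per g BOD₅ removed.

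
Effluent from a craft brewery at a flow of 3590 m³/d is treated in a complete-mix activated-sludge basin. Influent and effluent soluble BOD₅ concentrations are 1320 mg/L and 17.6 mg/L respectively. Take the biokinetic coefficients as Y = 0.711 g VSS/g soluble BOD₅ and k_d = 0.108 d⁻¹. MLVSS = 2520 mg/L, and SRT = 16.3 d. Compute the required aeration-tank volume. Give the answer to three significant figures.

V ≈ 7790 m³

From the SRT design equation V = Y Q (S₀−S) θ_c / [X (1 + k_d θ_c)] = 0.711 × 3590 × (1320 − 17.6) × 16.3 / [2520 × (1 + 0.108 × 16.3)] = 5.42×10^7 / 6956 = 7790 m³.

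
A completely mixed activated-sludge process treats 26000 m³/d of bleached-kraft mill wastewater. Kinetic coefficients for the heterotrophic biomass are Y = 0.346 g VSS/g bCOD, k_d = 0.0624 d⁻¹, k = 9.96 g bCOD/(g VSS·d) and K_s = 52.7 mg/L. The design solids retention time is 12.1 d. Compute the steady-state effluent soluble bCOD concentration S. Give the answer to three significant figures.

S ≈ 2.32 mg/L

From the Monod/SRT balance for a CMAS, S = K_s·(1+k_d θ_c)/[θ_c·(Y k − k_d) − 1] = 52.7 × (1 + 0.0624 × 12.1) / [12.1 × (0.346 × 9.96 − 0.0624) − 1] = 92.49 / 39.94 = 2.316 mg/L.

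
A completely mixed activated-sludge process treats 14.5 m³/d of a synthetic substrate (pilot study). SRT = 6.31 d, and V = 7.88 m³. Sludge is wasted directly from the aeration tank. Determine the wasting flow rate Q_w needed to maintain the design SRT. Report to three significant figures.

Q_w ≈ 1.25 m³/d

For wasting at MLVSS concentration, Q_w = V/θ_c = 7.880/6.31 = 1.249 m³/d.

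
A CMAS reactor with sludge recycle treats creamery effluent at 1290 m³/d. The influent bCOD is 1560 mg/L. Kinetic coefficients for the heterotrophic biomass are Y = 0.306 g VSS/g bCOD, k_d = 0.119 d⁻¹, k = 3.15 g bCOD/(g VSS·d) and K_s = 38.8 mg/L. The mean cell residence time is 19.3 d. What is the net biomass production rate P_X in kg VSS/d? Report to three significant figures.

For a completely mixed reactor with recycle the Lawrence–McCarty relation gives S = K_s·(1 + k_d·θ_c) / [θ_c·(Y·k − k_d) − 1] = 38.8 × (1 + 0.119 × 19.3) / [19.3 × (0.306 × 3.15 − 0.119) − 1] = 127.9 / 15.31 = 8.357 mg/L.
The observed yield is Y_obs = Y/(1 + k_d·θ_c) = 0.306 / (1 + 0.119 × 19.3) = 0.306 / 3.297 = 0.09282 g VSS per g bCOD removed.
Mass of bCOD removed per day: Q(S₀ − S) = 1290 × 1552 g/m³ = 2002 kg/d.
Net biomass production P_X = Y_obs × Q·(S₀ − S) = 0.09282 × 2002 = 185.8 kg VSS/d.

P_X ≈ 186 kg VSS/d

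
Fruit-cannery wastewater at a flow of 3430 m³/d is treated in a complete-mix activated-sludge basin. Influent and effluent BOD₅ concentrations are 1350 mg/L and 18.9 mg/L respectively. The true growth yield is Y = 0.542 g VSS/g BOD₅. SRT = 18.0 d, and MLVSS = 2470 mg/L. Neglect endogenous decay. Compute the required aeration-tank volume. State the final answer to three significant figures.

V ≈ 18000 m³

With k_d = 0 the design equation reduces to V = Y Q (S₀−S) θ_c / X = 0.542 × 3430 × (1350 − 18.9) × 18.0 / 2470 = 18033 m³.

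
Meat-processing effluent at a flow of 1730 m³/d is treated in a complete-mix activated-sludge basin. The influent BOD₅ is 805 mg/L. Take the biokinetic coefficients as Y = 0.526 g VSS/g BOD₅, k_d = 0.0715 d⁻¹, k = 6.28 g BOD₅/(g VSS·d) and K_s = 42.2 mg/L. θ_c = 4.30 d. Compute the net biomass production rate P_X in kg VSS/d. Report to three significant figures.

From the Monod/SRT balance for a CMAS, S = K_s·(1+k_d θ_c)/[θ_c·(Y k − k_d) − 1] = 42.2 × (1 + 0.0715 × 4.30) / [4.30 × (0.526 × 6.28 − 0.0715) − 1] = 55.17 / 12.90 = 4.278 mg/L.
Y_obs = Y / (1 + k_d θ_c) = 0.526 / (1 + 0.0715 × 4.30) = 0.526 / 1.307 = 0.4023.
Mass of BOD₅ removed per day: Q(S₀ − S) = 1730 × 800.7 g/m³ = 1385 kg/d.
Biomass produced: P_X = Y_obs·Q·ΔS = 0.4023 × 1385 ≈ 557.3 kg VSS/d.

P_X ≈ 557 kg VSS/d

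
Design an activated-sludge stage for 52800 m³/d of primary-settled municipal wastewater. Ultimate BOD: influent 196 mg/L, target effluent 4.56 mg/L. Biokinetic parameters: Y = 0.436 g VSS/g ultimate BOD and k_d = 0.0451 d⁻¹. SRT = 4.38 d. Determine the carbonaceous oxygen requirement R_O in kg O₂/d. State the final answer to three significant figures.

The observed yield is Y_obs = Y/(1 + k_d·θ_c) = 0.436 / (1 + 0.0451 × 4.38) = 0.436 / 1.198 = 0.3641 g VSS per g ultimate BOD removed.
Substrate removed = Q·(S₀ − S) = 52800 m³/d × (196 − 4.56) g/m³ = 1.01×10^7 g/d = 10108 kg/d.
Net sludge production P_X = 0.3641 × 10108 = 3680 kg VSS/d.
R_O = Q·ΔS − 1.42 P_X = 10108 − 5226 = 4882 kg O₂/d.

R_O ≈ 4880 kg O₂/d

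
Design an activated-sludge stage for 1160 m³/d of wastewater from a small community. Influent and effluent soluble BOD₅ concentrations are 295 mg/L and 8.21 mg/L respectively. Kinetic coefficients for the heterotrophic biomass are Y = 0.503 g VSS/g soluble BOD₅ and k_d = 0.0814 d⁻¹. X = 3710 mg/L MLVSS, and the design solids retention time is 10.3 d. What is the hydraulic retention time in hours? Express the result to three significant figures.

τ ≈ 5.23 h

Steady-state biomass mass balance: V·X·(1 + k_d·θ_c) = Y·Q·(S₀ − S)·θ_c, so V = 0.503 × 1160 × (295 − 8.21) × 10.3 / [3710 × (1 + 0.0814 × 10.3)] = 1.72×10^6 / 6821 = 252.7 m³.
Hydraulic retention time τ = V/Q = 252.7 / 1160 = 0.2178 d = 5.228 h.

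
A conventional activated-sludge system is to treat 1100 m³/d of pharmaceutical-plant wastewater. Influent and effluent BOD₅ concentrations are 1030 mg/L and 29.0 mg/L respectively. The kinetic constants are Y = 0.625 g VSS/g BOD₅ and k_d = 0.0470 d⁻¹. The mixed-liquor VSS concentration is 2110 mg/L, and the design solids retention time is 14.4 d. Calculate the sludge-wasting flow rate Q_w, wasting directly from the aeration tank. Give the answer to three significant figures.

Q_w ≈ 195 m³/d

From the SRT design equation V = Y Q (S₀−S) θ_c / [X (1 + k_d θ_c)] = 0.625 × 1100 × (1030 − 29.0) × 14.4 / [2110 × (1 + 0.0470 × 14.4)] = 9.91×10^6 / 3538 = 2801 m³.
For wasting at MLVSS concentration, Q_w = V/θ_c = 2801/14.4 = 194.5 m³/d.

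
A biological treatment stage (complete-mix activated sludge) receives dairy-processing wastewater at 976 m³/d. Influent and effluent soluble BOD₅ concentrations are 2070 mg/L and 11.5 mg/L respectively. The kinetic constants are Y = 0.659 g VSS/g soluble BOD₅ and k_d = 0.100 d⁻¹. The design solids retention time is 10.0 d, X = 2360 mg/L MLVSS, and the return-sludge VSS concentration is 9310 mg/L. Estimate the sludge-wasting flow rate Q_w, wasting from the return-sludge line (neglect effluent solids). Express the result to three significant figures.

Q_w ≈ 71.1 m³/d

Steady-state biomass mass balance: V·X·(1 + k_d·θ_c) = Y·Q·(S₀ − S)·θ_c, so V = 0.659 × 976 × (2070 − 11.5) × 10.0 / [2360 × (1 + 0.100 × 10.0)] = 1.32×10^7 / 4720 = 2805 m³.
Wasting from the return line (neglecting effluent solids): Q_w = V·X / (θ_c·X_r) = 2805 × 2360 / (10.0 × 9310) = 71.11 m³/d.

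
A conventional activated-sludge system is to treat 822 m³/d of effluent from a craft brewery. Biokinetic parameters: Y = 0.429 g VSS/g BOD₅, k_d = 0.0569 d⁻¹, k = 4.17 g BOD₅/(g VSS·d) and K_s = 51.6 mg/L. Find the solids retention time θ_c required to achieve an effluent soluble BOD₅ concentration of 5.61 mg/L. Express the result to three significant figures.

At the target effluent, Y k S/(K_s+S) = 0.429×4.17×5.61/57.21 = 0.1754 d⁻¹.
1/θ_c = 0.1754 − 0.0569 = 0.1185 d⁻¹, so θ_c = 8.437 d.

θ_c ≈ 8.44 d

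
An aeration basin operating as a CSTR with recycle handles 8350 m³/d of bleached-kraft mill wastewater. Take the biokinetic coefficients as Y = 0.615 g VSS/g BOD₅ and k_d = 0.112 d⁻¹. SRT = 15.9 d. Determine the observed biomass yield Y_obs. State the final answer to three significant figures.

Y_obs ≈ 0.221 g VSS/g BOD₅

The observed yield is Y_obs = Y/(1 + k_d·θ_c) = 0.615 / (1 + 0.112 × 15.9) = 0.615 / 2.781 = 0.2212 g VSS per g BOD₅ removed.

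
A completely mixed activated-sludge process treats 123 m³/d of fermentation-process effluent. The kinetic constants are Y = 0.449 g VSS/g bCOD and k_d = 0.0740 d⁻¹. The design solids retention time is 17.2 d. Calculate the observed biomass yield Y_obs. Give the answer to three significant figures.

Y_obs ≈ 0.198 g VSS/g bCOD

Observed yield with endogenous decay: Y_obs = Y / (1 + k_d·θ_c) = 0.449 / (1 + 0.0740 × 17.2) = 0.449 / 2.273 = 0.1976 g VSS/g bCOD.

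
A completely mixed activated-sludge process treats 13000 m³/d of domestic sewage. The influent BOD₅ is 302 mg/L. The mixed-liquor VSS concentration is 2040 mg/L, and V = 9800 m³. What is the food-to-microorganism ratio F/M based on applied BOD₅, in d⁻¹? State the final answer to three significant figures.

F/M ≈ 0.196 d⁻¹

F/M = applied load / biomass = Q·S₀/(V·X) = 13000 × 302 / (9800 × 2040) = 0.1964 d⁻¹.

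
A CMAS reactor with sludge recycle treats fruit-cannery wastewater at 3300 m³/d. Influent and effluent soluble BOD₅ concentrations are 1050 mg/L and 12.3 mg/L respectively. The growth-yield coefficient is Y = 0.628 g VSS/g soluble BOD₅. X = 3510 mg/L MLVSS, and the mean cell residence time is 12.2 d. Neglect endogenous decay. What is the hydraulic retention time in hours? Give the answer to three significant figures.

τ ≈ 54.4 h

With k_d = 0 the design equation reduces to V = Y Q (S₀−S) θ_c / X = 0.628 × 3300 × (1050 − 12.3) × 12.2 / 3510 = 7475 m³.
HRT = V/Q = 7475 m³ / 3300 m³·d⁻¹ = 2.265 d × 24 = 54.36 h.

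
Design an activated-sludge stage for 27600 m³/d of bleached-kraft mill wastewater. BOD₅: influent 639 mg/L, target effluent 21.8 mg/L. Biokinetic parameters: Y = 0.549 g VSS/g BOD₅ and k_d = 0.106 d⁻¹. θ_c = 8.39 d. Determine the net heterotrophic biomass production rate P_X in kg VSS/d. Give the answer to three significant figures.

P_X ≈ 4950 kg VSS/d

Correct the yield for decay: Y_obs = Y/(1 + k_d θ_c) = 0.549 / (1 + 0.106 × 8.39) = 0.549 / 1.889 = 0.2906.
Q·(S₀ − S) = 27600 × (639 − 21.8) × 10⁻³ = 17035 kg/d removed.
P_X = Y_obs · Q(S₀ − S) = 0.2906 × 17035 = 4950 kg VSS/d.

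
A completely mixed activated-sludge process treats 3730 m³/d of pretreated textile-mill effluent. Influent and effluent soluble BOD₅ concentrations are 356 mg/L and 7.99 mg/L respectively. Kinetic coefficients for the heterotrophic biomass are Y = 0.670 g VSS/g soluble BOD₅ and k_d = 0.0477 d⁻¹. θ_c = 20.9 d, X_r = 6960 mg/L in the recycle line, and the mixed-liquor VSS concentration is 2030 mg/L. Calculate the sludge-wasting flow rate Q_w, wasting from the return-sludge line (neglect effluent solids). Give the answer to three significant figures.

From the SRT design equation V = Y Q (S₀−S) θ_c / [X (1 + k_d θ_c)] = 0.670 × 3730 × (356 − 7.99) × 20.9 / [2030 × (1 + 0.0477 × 20.9)] = 1.82×10^7 / 4054 = 4484 m³.
θ_c = V·X/(Q_w·X_r) when wasting from the recycle, so Q_w = V·X/(θ_c·X_r) = 4484 × 2030 / (20.9 × 6960) = 62.58 m³/d.

Q_w ≈ 62.6 m³/d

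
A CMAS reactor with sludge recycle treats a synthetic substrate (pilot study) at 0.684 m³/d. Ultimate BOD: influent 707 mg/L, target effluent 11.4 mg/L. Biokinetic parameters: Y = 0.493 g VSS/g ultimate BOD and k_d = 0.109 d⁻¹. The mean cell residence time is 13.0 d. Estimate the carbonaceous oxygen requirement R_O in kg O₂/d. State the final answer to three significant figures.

R_O ≈ 0.338 kg O₂/d

Correct the yield for decay: Y_obs = Y/(1 + k_d θ_c) = 0.493 / (1 + 0.109 × 13.0) = 0.493 / 2.417 = 0.2040.
Q·(S₀ − S) = 0.684 × (707 − 11.4) × 10⁻³ = 0.4758 kg/d removed.
Net sludge production P_X = 0.2040 × 0.4758 = 0.09705 kg VSS/d.
R_O = Q·(S₀ − S) − 1.42·P_X = 0.4758 − 1.42 × 0.09705 = 0.3380 kg O₂/d.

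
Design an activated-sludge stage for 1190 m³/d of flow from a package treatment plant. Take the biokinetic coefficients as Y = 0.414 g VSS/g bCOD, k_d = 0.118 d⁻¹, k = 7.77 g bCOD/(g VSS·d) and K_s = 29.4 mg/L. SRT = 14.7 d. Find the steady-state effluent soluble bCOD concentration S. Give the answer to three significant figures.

S ≈ 1.80 mg/L

For a completely mixed reactor with recycle the Lawrence–McCarty relation gives S = K_s·(1 + k_d·θ_c) / [θ_c·(Y·k − k_d) − 1] = 29.4 × (1 + 0.118 × 14.7) / [14.7 × (0.414 × 7.77 − 0.118) − 1] = 80.40 / 44.55 = 1.805 mg/L.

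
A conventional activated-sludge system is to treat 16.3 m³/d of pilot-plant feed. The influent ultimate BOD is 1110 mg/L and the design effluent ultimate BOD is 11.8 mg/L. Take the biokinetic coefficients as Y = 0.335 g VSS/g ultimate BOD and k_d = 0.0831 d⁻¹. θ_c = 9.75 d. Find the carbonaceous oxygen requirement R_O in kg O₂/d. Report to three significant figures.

R_O ≈ 13.2 kg O₂/d

Y_obs = Y / (1 + k_d θ_c) = 0.335 / (1 + 0.0831 × 9.75) = 0.335 / 1.810 = 0.1851.
ΔS = 1110 − 11.8 = 1098 mg/L, so the substrate removal rate is 16.3 × 1098/1000 = 17.90 kg ultimate BOD/d.
P_X = Y_obs·Q·(S₀ − S) = 0.1851 × 17.90 = 3.313 kg VSS/d.
R_O = Q·ΔS − 1.42 P_X = 17.90 − 4.704 = 13.20 kg O₂/d.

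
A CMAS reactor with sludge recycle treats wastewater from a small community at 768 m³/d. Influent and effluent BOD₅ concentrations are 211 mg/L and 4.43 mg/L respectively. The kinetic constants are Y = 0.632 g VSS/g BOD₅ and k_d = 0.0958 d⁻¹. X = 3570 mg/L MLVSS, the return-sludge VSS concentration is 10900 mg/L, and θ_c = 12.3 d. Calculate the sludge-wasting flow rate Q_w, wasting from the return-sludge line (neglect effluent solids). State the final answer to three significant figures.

From the SRT design equation V = Y Q (S₀−S) θ_c / [X (1 + k_d θ_c)] = 0.632 × 768 × (211 − 4.43) × 12.3 / [3570 × (1 + 0.0958 × 12.3)] = 1.23×10^6 / 7777 = 158.6 m³.
θ_c = V·X/(Q_w·X_r) when wasting from the recycle, so Q_w = V·X/(θ_c·X_r) = 158.6 × 3570 / (12.3 × 10900) = 4.223 m³/d.

Q_w ≈ 4.22 m³/d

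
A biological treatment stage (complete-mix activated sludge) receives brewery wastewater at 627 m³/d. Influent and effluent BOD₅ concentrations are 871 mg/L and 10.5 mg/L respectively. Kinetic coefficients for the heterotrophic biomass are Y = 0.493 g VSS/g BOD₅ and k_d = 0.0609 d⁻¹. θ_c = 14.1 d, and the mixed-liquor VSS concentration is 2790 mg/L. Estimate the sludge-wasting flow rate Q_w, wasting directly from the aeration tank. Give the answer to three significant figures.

Rearranging the biomass balance for a CMAS with decay, V = Y·Q·ΔS·θ_c / [X·(1+k_d θ_c)] = 0.493 × 627 × (871 − 10.5) × 14.1 / [2790 × (1 + 0.0609 × 14.1)] = 3.75×10^6 / 5186 = 723.2 m³.
Wasting from the aeration tank: Q_w = V / θ_c = 723.2 / 14.1 = 51.29 m³/d.

Q_w ≈ 51.3 m³/d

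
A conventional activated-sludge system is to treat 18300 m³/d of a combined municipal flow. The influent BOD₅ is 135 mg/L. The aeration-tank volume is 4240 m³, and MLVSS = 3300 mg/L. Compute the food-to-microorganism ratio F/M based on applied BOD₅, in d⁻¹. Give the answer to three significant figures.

F/M ≈ 0.177 d⁻¹

Food-to-microorganism ratio F/M = Q S₀ / (V X) = 18300 × 135 / (4240 × 3300) = 0.1766 d⁻¹.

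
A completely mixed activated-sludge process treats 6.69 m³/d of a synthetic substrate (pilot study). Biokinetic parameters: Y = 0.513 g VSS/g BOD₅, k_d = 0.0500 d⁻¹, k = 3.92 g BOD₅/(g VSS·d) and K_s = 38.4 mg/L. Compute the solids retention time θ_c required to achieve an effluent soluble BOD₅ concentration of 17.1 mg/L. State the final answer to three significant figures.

Specific growth rate at S = 17.1 mg/L: μ = YkS/(K_s+S) = 0.513·3.92·17.1/(38.4+17.1) = 0.6196 d⁻¹.
Then 1/θ_c = μ − k_d = 0.6196 − 0.0500 = 0.5696 d⁻¹, giving θ_c = 1.756 d.

θ_c ≈ 1.76 d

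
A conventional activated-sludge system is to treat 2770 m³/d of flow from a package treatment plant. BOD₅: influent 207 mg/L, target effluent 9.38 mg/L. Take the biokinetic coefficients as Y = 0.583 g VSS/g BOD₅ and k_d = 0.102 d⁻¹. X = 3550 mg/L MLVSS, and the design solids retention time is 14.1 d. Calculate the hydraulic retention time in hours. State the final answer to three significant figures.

τ ≈ 4.50 h

Rearranging the biomass balance for a CMAS with decay, V = Y·Q·ΔS·θ_c / [X·(1+k_d θ_c)] = 0.583 × 2770 × (207 − 9.38) × 14.1 / [3550 × (1 + 0.102 × 14.1)] = 4.5×10^6 / 8656 = 519.9 m³.
τ = V/Q = 519.9/2770 = 0.1877 d, or 4.504 h.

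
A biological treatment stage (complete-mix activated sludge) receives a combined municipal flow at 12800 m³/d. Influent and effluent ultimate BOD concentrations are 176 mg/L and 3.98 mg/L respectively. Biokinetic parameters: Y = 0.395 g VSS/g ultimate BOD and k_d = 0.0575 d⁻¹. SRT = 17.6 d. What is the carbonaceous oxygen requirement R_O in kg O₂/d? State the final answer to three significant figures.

Observed yield with endogenous decay: Y_obs = Y / (1 + k_d·θ_c) = 0.395 / (1 + 0.0575 × 17.6) = 0.395 / 2.012 = 0.1963 g VSS/g ultimate BOD.
Mass of ultimate BOD removed per day: Q(S₀ − S) = 12800 × 172.0 g/m³ = 2202 kg/d.
Net sludge production P_X = 0.1963 × 2202 = 432.3 kg VSS/d.
Carbonaceous O₂ demand = substrate oxidised − cell-mass equivalent = 2202 − 1.42 × 432.3 = 1588 kg O₂/d.

R_O ≈ 1590 kg O₂/d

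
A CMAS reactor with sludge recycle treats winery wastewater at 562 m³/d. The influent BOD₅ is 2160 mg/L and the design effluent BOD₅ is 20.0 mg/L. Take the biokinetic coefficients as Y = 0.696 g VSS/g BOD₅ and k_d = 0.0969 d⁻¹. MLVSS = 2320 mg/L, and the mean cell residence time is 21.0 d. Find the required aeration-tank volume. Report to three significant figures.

Rearranging the biomass balance for a CMAS with decay, V = Y·Q·ΔS·θ_c / [X·(1+k_d θ_c)] = 0.696 × 562 × (2160 − 20.0) × 21.0 / [2320 × (1 + 0.0969 × 21.0)] = 1.76×10^7 / 7041 = 2497 m³.

V ≈ 2500 m³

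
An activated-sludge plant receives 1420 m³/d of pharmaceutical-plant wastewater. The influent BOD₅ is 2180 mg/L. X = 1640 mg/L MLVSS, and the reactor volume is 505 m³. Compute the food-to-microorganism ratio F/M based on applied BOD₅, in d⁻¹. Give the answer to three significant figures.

F/M ≈ 3.74 d⁻¹

F/M = applied load / biomass = Q·S₀/(V·X) = 1420 × 2180 / (505.0 × 1640) = 3.738 d⁻¹.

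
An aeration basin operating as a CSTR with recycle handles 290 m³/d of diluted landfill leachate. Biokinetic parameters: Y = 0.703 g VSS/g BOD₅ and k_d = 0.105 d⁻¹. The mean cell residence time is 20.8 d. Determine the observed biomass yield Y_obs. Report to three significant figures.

Observed yield with endogenous decay: Y_obs = Y / (1 + k_d·θ_c) = 0.703 / (1 + 0.105 × 20.8) = 0.703 / 3.184 = 0.2208 g VSS/g BOD₅.

Y_obs ≈ 0.221 g VSS/g BOD₅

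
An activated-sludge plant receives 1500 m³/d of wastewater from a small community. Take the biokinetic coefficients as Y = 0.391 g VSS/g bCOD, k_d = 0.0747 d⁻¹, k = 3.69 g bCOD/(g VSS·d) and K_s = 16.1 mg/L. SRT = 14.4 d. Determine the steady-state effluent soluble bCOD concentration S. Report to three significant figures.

S ≈ 1.79 mg/L

For a completely mixed reactor with recycle the Lawrence–McCarty relation gives S = K_s·(1 + k_d·θ_c) / [θ_c·(Y·k − k_d) − 1] = 16.1 × (1 + 0.0747 × 14.4) / [14.4 × (0.391 × 3.69 − 0.0747) − 1] = 33.42 / 18.70 = 1.787 mg/L.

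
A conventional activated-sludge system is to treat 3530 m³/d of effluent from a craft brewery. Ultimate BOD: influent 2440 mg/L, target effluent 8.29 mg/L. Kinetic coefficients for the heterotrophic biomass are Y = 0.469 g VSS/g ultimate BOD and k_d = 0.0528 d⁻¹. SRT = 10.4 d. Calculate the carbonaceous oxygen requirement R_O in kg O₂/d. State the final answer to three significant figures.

Y_obs = Y / (1 + k_d θ_c) = 0.469 / (1 + 0.0528 × 10.4) = 0.469 / 1.549 = 0.3028.
Substrate removed = Q·(S₀ − S) = 3530 m³/d × (2440 − 8.29) g/m³ = 8.58×10^6 g/d = 8584 kg/d.
Net sludge production P_X = 0.3028 × 8584 = 2599 kg VSS/d.
R_O = Q·ΔS − 1.42 P_X = 8584 − 3690 = 4894 kg O₂/d.

R_O ≈ 4890 kg O₂/d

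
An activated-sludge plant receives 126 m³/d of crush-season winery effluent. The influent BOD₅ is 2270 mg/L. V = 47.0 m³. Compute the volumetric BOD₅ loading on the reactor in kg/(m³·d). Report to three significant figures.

L_v ≈ 6.09 kg BOD₅/(m³·d)

L_v = Q S₀ / V = 126 × 2270 × 10⁻³ / 47.00 = 6.086 kg/(m³·d).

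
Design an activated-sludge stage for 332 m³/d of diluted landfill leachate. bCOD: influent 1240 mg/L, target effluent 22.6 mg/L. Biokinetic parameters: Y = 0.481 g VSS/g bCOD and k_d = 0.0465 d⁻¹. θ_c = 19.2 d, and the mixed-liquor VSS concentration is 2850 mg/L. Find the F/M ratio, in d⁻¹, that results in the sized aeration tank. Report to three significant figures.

From the SRT design equation V = Y Q (S₀−S) θ_c / [X (1 + k_d θ_c)] = 0.481 × 332 × (1240 − 22.6) × 19.2 / [2850 × (1 + 0.0465 × 19.2)] = 3.73×10^6 / 5394 = 691.9 m³.
F/M = Q·S₀ / (V·X) = 332 × 1240 / (691.9 × 2850) = 0.2088 g bCOD·(g VSS·d)⁻¹.

F/M ≈ 0.209 d⁻¹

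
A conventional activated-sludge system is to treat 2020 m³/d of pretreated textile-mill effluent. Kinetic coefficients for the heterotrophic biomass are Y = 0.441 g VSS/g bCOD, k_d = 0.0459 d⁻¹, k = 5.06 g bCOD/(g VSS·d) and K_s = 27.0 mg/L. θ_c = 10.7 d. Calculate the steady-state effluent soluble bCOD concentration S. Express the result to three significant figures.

S ≈ 1.80 mg/L

Effluent substrate depends only on kinetics and SRT: S = K_s(1 + k_d θ_c) / [θ_c(Yk − k_d) − 1] = 27.0 × (1 + 0.0459 × 10.7) / [10.7 × (0.441 × 5.06 − 0.0459) − 1] = 40.26 / 22.39 = 1.799 mg/L.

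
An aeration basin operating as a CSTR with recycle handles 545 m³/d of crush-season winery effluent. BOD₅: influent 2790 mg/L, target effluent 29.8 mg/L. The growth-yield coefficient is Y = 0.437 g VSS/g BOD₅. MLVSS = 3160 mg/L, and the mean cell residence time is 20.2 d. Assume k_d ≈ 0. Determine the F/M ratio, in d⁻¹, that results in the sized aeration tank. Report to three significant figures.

F/M ≈ 0.115 d⁻¹

Biomass mass balance (decay neglected): V·X = Y·Q·(S₀ − S)·θ_c, so V = 0.437 × 545 × (2790 − 29.8) × 20.2 / 3160 = 4202 m³.
F/M = Q·S₀ / (V·X) = 545 × 2790 / (4202 × 3160) = 0.1145 g BOD₅·(g VSS·d)⁻¹.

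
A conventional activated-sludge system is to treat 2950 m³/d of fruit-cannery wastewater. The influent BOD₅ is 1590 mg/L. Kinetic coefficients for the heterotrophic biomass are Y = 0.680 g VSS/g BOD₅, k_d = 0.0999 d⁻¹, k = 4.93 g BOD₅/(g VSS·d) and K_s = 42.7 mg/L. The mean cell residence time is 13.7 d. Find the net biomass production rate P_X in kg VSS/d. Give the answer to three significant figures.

P_X ≈ 1340 kg VSS/d

For a completely mixed reactor with recycle the Lawrence–McCarty relation gives S = K_s·(1 + k_d·θ_c) / [θ_c·(Y·k − k_d) − 1] = 42.7 × (1 + 0.0999 × 13.7) / [13.7 × (0.680 × 4.93 − 0.0999) − 1] = 101.1 / 43.56 = 2.322 mg/L.
Correct the yield for decay: Y_obs = Y/(1 + k_d θ_c) = 0.680 / (1 + 0.0999 × 13.7) = 0.680 / 2.369 = 0.2871.
Mass of BOD₅ removed per day: Q(S₀ − S) = 2950 × 1588 g/m³ = 4684 kg/d.
So the net sludge growth is P_X = 0.2871 × 4684 = 1345 kg VSS/d.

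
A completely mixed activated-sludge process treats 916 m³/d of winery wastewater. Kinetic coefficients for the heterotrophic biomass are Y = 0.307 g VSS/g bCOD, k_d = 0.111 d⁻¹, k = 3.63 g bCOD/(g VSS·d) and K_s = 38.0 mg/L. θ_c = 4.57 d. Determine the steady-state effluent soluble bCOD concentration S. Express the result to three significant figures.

S ≈ 16.0 mg/L

For a completely mixed reactor with recycle the Lawrence–McCarty relation gives S = K_s·(1 + k_d·θ_c) / [θ_c·(Y·k − k_d) − 1] = 38.0 × (1 + 0.111 × 4.57) / [4.57 × (0.307 × 3.63 − 0.111) − 1] = 57.28 / 3.586 = 15.97 mg/L.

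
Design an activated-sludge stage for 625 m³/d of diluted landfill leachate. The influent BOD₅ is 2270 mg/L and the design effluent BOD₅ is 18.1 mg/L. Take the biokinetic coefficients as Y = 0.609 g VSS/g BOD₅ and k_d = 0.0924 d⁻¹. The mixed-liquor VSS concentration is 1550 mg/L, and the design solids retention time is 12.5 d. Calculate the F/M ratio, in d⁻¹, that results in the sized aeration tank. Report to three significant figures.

From the SRT design equation V = Y Q (S₀−S) θ_c / [X (1 + k_d θ_c)] = 0.609 × 625 × (2270 − 18.1) × 12.5 / [1550 × (1 + 0.0924 × 12.5)] = 1.07×10^7 / 3340 = 3208 m³.
F/M = Q·S₀ / (V·X) = 625 × 2270 / (3208 × 1550) = 0.2854 g BOD₅·(g VSS·d)⁻¹.

F/M ≈ 0.285 d⁻¹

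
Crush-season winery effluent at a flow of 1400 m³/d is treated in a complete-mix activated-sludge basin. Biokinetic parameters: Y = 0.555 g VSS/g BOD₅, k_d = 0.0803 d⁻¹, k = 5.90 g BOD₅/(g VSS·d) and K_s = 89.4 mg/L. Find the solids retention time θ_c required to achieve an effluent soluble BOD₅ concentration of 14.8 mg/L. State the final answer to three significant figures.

From 1/θ_c = Y·k·S/(K_s + S) − k_d: Y·k·S/(K_s+S) = 0.555 × 5.90 × 14.8 / (89.4 + 14.8) = 0.4651 d⁻¹.
Then 1/θ_c = μ − k_d = 0.4651 − 0.0803 = 0.3848 d⁻¹, giving θ_c = 2.599 d.

θ_c ≈ 2.60 d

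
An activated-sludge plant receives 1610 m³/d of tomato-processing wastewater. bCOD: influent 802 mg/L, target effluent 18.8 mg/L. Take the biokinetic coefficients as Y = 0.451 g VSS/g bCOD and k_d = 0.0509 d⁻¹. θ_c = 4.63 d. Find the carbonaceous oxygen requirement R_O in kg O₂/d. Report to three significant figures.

Correct the yield for decay: Y_obs = Y/(1 + k_d θ_c) = 0.451 / (1 + 0.0509 × 4.63) = 0.451 / 1.236 = 0.3650.
Q·(S₀ − S) = 1610 × (802 − 18.8) × 10⁻³ = 1261 kg/d removed.
P_X = Y_obs·Q·(S₀ − S) = 0.3650 × 1261 = 460.2 kg VSS/d.
R_O = Q·ΔS − 1.42 P_X = 1261 − 653.5 = 607.4 kg O₂/d.

R_O ≈ 607 kg O₂/d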